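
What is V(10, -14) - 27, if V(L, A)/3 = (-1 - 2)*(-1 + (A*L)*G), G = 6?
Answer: 7542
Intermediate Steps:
V(L, A) = 9 - 54*A*L (V(L, A) = 3*((-1 - 2)*(-1 + (A*L)*6)) = 3*(-3*(-1 + 6*A*L)) = 3*(3 - 18*A*L) = 9 - 54*A*L)
V(10, -14) - 27 = (9 - 54*(-14)*10) - 27 = (9 + 7560) - 1*27 = 7569 - 27 = 7542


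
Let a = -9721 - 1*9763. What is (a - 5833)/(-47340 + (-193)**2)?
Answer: 25317/10091 ≈ 2.5089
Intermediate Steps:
a = -19484 (a = -9721 - 9763 = -19484)
(a - 5833)/(-47340 + (-193)**2) = (-19484 - 5833)/(-47340 + (-193)**2) = -25317/(-47340 + 37249) = -25317/(-10091) = -25317*(-1/10091) = 25317/10091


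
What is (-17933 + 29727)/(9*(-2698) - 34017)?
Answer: -11794/58299 ≈ -0.20230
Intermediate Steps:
(-17933 + 29727)/(9*(-2698) - 34017) = 11794/(-24282 - 34017) = 11794/(-58299) = 11794*(-1/58299) = -11794/58299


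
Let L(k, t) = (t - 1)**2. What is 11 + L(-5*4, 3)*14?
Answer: 67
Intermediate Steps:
L(k, t) = (-1 + t)**2
11 + L(-5*4, 3)*14 = 11 + (-1 + 3)**2*14 = 11 + 2**2*14 = 11 + 4*14 = 11 + 56 = 67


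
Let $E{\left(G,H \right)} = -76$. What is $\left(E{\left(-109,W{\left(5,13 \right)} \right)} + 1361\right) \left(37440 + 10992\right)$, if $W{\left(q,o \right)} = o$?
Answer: $62235120$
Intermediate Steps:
$\left(E{\left(-109,W{\left(5,13 \right)} \right)} + 1361\right) \left(37440 + 10992\right) = \left(-76 + 1361\right) \left(37440 + 10992\right) = 1285 \cdot 48432 = 62235120$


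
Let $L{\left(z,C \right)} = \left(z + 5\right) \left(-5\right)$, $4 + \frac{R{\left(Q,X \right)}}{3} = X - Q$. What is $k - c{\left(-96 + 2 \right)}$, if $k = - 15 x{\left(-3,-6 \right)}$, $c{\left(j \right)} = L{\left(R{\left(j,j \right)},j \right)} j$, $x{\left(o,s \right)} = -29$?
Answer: $3725$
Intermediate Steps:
$R{\left(Q,X \right)} = -12 - 3 Q + 3 X$ ($R{\left(Q,X \right)} = -12 + 3 \left(X - Q\right) = -12 - \left(- 3 X + 3 Q\right) = -12 - 3 Q + 3 X$)
$L{\left(z,C \right)} = -25 - 5 z$ ($L{\left(z,C \right)} = \left(5 + z\right) \left(-5\right) = -25 - 5 z$)
$c{\left(j \right)} = 35 j$ ($c{\left(j \right)} = \left(-25 - 5 \left(-12 - 3 j + 3 j\right)\right) j = \left(-25 - -60\right) j = \left(-25 + 60\right) j = 35 j$)
$k = 435$ ($k = \left(-15\right) \left(-29\right) = 435$)
$k - c{\left(-96 + 2 \right)} = 435 - 35 \left(-96 + 2\right) = 435 - 35 \left(-94\right) = 435 - -3290 = 435 + 3290 = 3725$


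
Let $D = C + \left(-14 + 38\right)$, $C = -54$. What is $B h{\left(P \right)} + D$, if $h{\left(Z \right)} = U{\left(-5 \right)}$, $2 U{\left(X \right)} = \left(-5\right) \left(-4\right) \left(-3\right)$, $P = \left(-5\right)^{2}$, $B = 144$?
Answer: $-4350$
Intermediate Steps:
$D = -30$ ($D = -54 + \left(-14 + 38\right) = -54 + 24 = -30$)
$P = 25$
$U{\left(X \right)} = -30$ ($U{\left(X \right)} = \frac{\left(-5\right) \left(-4\right) \left(-3\right)}{2} = \frac{20 \left(-3\right)}{2} = \frac{1}{2} \left(-60\right) = -30$)
$h{\left(Z \right)} = -30$
$B h{\left(P \right)} + D = 144 \left(-30\right) - 30 = -4320 - 30 = -4350$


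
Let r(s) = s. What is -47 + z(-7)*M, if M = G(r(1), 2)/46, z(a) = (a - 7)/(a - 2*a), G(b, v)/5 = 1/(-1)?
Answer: -1076/23 ≈ -46.783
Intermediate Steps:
G(b, v) = -5 (G(b, v) = 5/(-1) = 5*(-1) = -5)
z(a) = -(-7 + a)/a (z(a) = (-7 + a)/((-a)) = (-7 + a)*(-1/a) = -(-7 + a)/a)
M = -5/46 ≈ -0.10870
-47 + z(-7)*M = -47 + ((7 - 1*(-7))/(-7))*(-5/46) = -47 - (7 + 7)/7*(-5/46) = -47 - 1/7*14*(-5/46) = -47 - 2*(-5/46) = -47 + 5/23 = -1076/23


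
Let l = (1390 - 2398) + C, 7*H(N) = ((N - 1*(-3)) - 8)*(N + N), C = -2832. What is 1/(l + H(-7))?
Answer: -1/3816 ≈ -0.00026205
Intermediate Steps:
H(N) = 2*N*(-5 + N)/7 (H(N) = (((N - 1*(-3)) - 8)*(N + N))/7 = (((N + 3) - 8)*(2*N))/7 = (((3 + N) - 8)*(2*N))/7 = ((-5 + N)*(2*N))/7 = (2*N*(-5 + N))/7 = 2*N*(-5 + N)/7)
l = -3840 (l = (1390 - 2398) - 2832 = -1008 - 2832 = -3840)
1/(l + H(-7)) = 1/(-3840 + (2/7)*(-7)*(-5 - 7)) = 1/(-3840 + (2/7)*(-7)*(-12)) = 1/(-3840 + 24) = 1/(-3816) = -1/3816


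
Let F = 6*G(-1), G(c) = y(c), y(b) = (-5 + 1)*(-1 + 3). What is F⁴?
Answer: 5308416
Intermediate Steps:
y(b) = -8 (y(b) = -4*2 = -8)
G(c) = -8
F = -48 (F = 6*(-8) = -48)
F⁴ = (-48)⁴ = 5308416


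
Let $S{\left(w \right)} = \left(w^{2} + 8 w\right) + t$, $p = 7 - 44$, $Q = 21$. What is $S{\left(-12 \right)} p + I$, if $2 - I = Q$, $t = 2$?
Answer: $-1869$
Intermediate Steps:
$p = -37$
$I = -19$ ($I = 2 - 21 = -19$)
$S{\left(w \right)} = 2 + w^{2} + 8 w$ ($S{\left(w \right)} = \left(w^{2} + 8 w\right) + 2 = 2 + w^{2} + 8 w$)
$S{\left(-12 \right)} p + I = \left(2 + \left(-12\right)^{2} + 8 \left(-12\right)\right) \left(-37\right) - 19 = \left(2 + 144 - 96\right) \left(-37\right) - 19 = 50 \left(-37\right) - 19 = -1850 - 19 = -1869$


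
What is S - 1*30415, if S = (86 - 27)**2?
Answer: -26934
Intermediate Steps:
S = 3481 (S = 59**2 = 3481)
S - 1*30415 = 3481 - 1*30415 = 3481 - 30415 = -26934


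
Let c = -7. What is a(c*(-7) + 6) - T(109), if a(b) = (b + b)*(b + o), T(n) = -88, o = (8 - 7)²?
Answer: 6248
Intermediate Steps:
o = 1 (o = 1² = 1)
a(b) = 2*b*(1 + b) (a(b) = (b + b)*(b + 1) = (2*b)*(1 + b) = 2*b*(1 + b))
a(c*(-7) + 6) - T(109) = 2*(-7*(-7) + 6)*(1 + (-7*(-7) + 6)) - 1*(-88) = 2*(49 + 6)*(1 + (49 + 6)) + 88 = 2*55*(1 + 55) + 88 = 2*55*56 + 88 = 6160 + 88 = 6248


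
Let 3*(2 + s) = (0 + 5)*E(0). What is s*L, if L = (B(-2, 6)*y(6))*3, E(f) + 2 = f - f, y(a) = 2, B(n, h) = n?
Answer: 64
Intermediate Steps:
E(f) = -2 (E(f) = -2 + (f - f) = -2 + 0 = -2)
s = -16/3 (s = -2 + ((0 + 5)*(-2))/3 = -2 + (5*(-2))/3 = -2 + (1/3)*(-10) = -2 - 10/3 = -16/3 ≈ -5.3333)
L = -12 (L = -2*2*3 = -4*3 = -12)
s*L = -16/3*(-12) = 64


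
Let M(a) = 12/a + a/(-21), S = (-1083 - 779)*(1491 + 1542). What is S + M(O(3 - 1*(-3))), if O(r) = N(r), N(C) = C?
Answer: -39532110/7 ≈ -5.6474e+6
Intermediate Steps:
S = -5647446 (S = -1862*3033 = -5647446)
O(r) = r
M(a) = 12/a - a/21 (M(a) = 12/a + a*(-1/21) = 12/a - a/21)
S + M(O(3 - 1*(-3))) = -5647446 + (12/(3 - 1*(-3)) - (3 - 1*(-3))/21) = -5647446 + (12/(3 + 3) - (3 + 3)/21) = -5647446 + (12/6 - 1/21*6) = -5647446 + (12*(1/6) - 2/7) = -5647446 + (2 - 2/7) = -5647446 + 12/7 = -39532110/7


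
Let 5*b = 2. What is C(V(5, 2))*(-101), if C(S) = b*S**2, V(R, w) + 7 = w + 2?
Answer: -1818/5 ≈ -363.60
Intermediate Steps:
V(R, w) = -5 + w (V(R, w) = -7 + (w + 2) = -7 + (2 + w) = -5 + w)
b = 2/5 (b = (1/5)*2 = 2/5 ≈ 0.40000)
C(S) = 2*S**2/5
C(V(5, 2))*(-101) = (2*(-5 + 2)**2/5)*(-101) = ((2/5)*(-3)**2)*(-101) = ((2/5)*9)*(-101) = (18/5)*(-101) = -1818/5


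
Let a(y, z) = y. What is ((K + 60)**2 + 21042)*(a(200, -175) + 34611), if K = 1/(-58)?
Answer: 2885439545219/3364 ≈ 8.5774e+8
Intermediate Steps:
K = -1/58 ≈ -0.017241
((K + 60)**2 + 21042)*(a(200, -175) + 34611) = ((-1/58 + 60)**2 + 21042)*(200 + 34611) = ((3479/58)**2 + 21042)*34811 = (12103441/3364 + 21042)*34811 = (82888729/3364)*34811 = 2885439545219/3364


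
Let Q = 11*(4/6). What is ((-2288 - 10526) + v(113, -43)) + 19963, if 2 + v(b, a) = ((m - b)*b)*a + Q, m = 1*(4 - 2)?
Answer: 1639510/3 ≈ 5.4650e+5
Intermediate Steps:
m = 2 (m = 1*2 = 2)
Q = 22/3 (Q = 11*(4*(1/6)) = 11*(2/3) = 22/3 ≈ 7.3333)
v(b, a) = 16/3 + a*b*(2 - b) (v(b, a) = -2 + (((2 - b)*b)*a + 22/3) = -2 + ((b*(2 - b))*a + 22/3) = -2 + (a*b*(2 - b) + 22/3) = -2 + (22/3 + a*b*(2 - b)) = 16/3 + a*b*(2 - b))
((-2288 - 10526) + v(113, -43)) + 19963 = ((-2288 - 10526) + (16/3 - 1*(-43)*113**2 + 2*(-43)*113)) + 19963 = (-12814 + (16/3 - 1*(-43)*12769 - 9718)) + 19963 = (-12814 + (16/3 + 549067 - 9718)) + 19963 = (-12814 + 1618063/3) + 19963 = 1579621/3 + 19963 = 1639510/3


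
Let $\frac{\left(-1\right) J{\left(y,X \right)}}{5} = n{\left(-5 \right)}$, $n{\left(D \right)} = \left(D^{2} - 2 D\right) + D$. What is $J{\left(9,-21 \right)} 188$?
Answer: $-28200$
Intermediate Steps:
$n{\left(D \right)} = D^{2} - D$
$J{\left(y,X \right)} = -150$ ($J{\left(y,X \right)} = - 5 \left(- 5 \left(-1 - 5\right)\right) = - 5 \left(\left(-5\right) \left(-6\right)\right) = \left(-5\right) 30 = -150$)
$J{\left(9,-21 \right)} 188 = \left(-150\right) 188 = -28200$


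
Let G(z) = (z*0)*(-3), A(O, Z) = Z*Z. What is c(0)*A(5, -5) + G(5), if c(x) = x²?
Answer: 0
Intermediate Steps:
A(O, Z) = Z²
G(z) = 0 (G(z) = 0*(-3) = 0)
c(0)*A(5, -5) + G(5) = 0²*(-5)² + 0 = 0*25 + 0 = 0 + 0 = 0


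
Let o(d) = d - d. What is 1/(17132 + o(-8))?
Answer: 1/17132 ≈ 5.8370e-5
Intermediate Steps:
o(d) = 0
1/(17132 + o(-8)) = 1/(17132 + 0) = 1/17132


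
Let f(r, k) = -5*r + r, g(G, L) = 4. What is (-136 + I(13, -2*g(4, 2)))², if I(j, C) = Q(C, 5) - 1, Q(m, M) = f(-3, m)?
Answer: 15625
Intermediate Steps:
f(r, k) = -4*r
Q(m, M) = 12 (Q(m, M) = -4*(-3) = 12)
I(j, C) = 11 (I(j, C) = 12 - 1 = 11)
(-136 + I(13, -2*g(4, 2)))² = (-136 + 11)² = (-125)² = 15625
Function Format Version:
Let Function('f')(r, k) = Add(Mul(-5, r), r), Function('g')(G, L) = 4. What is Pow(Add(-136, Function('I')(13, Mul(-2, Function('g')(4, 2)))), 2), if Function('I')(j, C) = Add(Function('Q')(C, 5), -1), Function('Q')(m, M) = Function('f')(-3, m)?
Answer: 15625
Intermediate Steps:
Function('f')(r, k) = Mul(-4, r)
Function('Q')(m, M) = 12 (Function('Q')(m, M) = Mul(-4, -3) = 12)
Function('I')(j, C) = 11 (Function('I')(j, C) = Add(12, -1) = 11)
Pow(Add(-136, Function('I')(13, Mul(-2, Function('g')(4, 2)))), 2) = Pow(Add(-136, 11), 2) = Pow(-125, 2) = 15625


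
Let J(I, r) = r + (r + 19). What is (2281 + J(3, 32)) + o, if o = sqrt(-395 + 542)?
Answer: 2364 + 7*sqrt(3) ≈ 2376.1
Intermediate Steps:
J(I, r) = 19 + 2*r (J(I, r) = r + (19 + r) = 19 + 2*r)
o = 7*sqrt(3) (o = sqrt(147) = 7*sqrt(3) ≈ 12.124)
(2281 + J(3, 32)) + o = (2281 + (19 + 2*32)) + 7*sqrt(3) = (2281 + (19 + 64)) + 7*sqrt(3) = (2281 + 83) + 7*sqrt(3) = 2364 + 7*sqrt(3)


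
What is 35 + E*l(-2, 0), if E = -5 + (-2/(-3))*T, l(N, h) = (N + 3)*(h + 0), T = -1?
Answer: 35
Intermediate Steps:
l(N, h) = h*(3 + N) (l(N, h) = (3 + N)*h = h*(3 + N))
E = -17/3 (E = -5 - 2/(-3)*(-1) = -5 - 2*(-⅓)*(-1) = -5 + (⅔)*(-1) = -5 - ⅔ = -17/3 ≈ -5.6667)
35 + E*l(-2, 0) = 35 - 0*(3 - 2) = 35 - 0 = 35 - 17/3*0 = 35 + 0 = 35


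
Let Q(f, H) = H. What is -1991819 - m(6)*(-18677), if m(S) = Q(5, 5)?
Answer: -1898434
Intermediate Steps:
m(S) = 5
-1991819 - m(6)*(-18677) = -1991819 - 5*(-18677) = -1991819 - 1*(-93385) = -1991819 + 93385 = -1898434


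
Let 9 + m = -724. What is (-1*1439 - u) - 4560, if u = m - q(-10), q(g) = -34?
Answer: -5300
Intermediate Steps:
m = -733 (m = -9 - 724 = -733)
u = -699 (u = -733 - 1*(-34) = -733 + 34 = -699)
(-1*1439 - u) - 4560 = (-1*1439 - 1*(-699)) - 4560 = (-1439 + 699) - 4560 = -740 - 4560 = -5300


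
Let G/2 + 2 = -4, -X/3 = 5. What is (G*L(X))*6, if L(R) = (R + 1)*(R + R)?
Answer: -30240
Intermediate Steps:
X = -15 (X = -3*5 = -15)
G = -12 (G = -4 + 2*(-4) = -4 - 8 = -12)
L(R) = 2*R*(1 + R) (L(R) = (1 + R)*(2*R) = 2*R*(1 + R))
(G*L(X))*6 = -24*(-15)*(1 - 15)*6 = -24*(-15)*(-14)*6 = -12*420*6 = -5040*6 = -30240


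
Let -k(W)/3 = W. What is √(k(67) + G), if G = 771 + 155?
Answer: 5*√29 ≈ 26.926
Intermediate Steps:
G = 926
k(W) = -3*W
√(k(67) + G) = √(-3*67 + 926) = √(-201 + 926) = √725 = 5*√29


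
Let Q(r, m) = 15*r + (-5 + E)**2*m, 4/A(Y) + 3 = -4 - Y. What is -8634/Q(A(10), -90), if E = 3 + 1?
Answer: 24463/265 ≈ 92.313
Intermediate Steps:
E = 4
A(Y) = 4/(-7 - Y) (A(Y) = 4/(-3 + (-4 - Y)) = 4/(-7 - Y))
Q(r, m) = m + 15*r (Q(r, m) = 15*r + (-5 + 4)**2*m = 15*r + (-1)**2*m = 15*r + 1*m = 15*r + m = m + 15*r)
-8634/Q(A(10), -90) = -8634/(-90 + 15*(-4/(7 + 10))) = -8634/(-90 + 15*(-4/17)) = -8634/(-90 - 60/17) = -8634/(-1590/17) = -8634*(-17/1590) = 24463/265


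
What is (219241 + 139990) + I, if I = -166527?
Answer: 192704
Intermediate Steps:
(219241 + 139990) + I = (219241 + 139990) - 166527 = 359231 - 166527 = 192704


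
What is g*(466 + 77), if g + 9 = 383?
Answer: 203082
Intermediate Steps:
g = 374 (g = -9 + 383 = 374)
g*(466 + 77) = 374*(466 + 77) = 374*543 = 203082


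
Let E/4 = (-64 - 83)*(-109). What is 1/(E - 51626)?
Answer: 1/12466 ≈ 8.0218e-5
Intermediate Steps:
E = 64092 (E = 4*((-64 - 83)*(-109)) = 4*(-147*(-109)) = 4*16023 = 64092)
1/(E - 51626) = 1/(64092 - 51626) = 1/12466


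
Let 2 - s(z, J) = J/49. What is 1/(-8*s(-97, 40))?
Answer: -49/464 ≈ -0.10560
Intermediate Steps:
s(z, J) = 2 - J/49
1/(-8*s(-97, 40)) = 1/(-8*(2 - 1/49*40)) = 1/(-8*(2 - 40/49)) = 1/(-8*58/49) = 1/(-464/49) = -49/464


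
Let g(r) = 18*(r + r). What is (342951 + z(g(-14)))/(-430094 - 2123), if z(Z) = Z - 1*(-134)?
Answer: -342581/432217 ≈ -0.79261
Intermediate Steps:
g(r) = 36*r (g(r) = 18*(2*r) = 36*r)
z(Z) = 134 + Z (z(Z) = Z + 134 = 134 + Z)
(342951 + z(g(-14)))/(-430094 - 2123) = (342951 + (134 + 36*(-14)))/(-430094 - 2123) = (342951 + (134 - 504))/(-432217) = (342951 - 370)*(-1/432217) = 342581*(-1/432217) = -342581/432217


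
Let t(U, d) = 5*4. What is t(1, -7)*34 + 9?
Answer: 689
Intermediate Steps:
t(U, d) = 20
t(1, -7)*34 + 9 = 20*34 + 9 = 680 + 9 = 689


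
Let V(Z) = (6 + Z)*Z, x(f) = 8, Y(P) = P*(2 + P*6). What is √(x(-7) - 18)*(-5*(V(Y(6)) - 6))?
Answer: -266730*I*√10 ≈ -8.4347e+5*I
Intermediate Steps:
Y(P) = P*(2 + 6*P)
V(Z) = Z*(6 + Z)
√(x(-7) - 18)*(-5*(V(Y(6)) - 6)) = √(8 - 18)*(-5*((2*6*(1 + 3*6))*(6 + 2*6*(1 + 3*6)) - 6)) = √(-10)*(-5*((2*6*(1 + 18))*(6 + 2*6*(1 + 18)) - 6)) = (I*√10)*(-5*((2*6*19)*(6 + 2*6*19) - 6)) = (I*√10)*(-5*(228*(6 + 228) - 6)) = (I*√10)*(-5*(228*234 - 6)) = (I*√10)*(-5*(53352 - 6)) = (I*√10)*(-5*53346) = (I*√10)*(-266730) = -266730*I*√10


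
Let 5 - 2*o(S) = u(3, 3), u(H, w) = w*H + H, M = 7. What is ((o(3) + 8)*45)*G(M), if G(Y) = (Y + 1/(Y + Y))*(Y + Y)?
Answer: 40095/2 ≈ 20048.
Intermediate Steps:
u(H, w) = H + H*w (u(H, w) = H*w + H = H + H*w)
o(S) = -7/2 (o(S) = 5/2 - 3*(1 + 3)/2 = 5/2 - 3*4/2 = 5/2 - ½*12 = 5/2 - 6 = -7/2)
G(Y) = 2*Y*(Y + 1/(2*Y)) (G(Y) = (Y + 1/(2*Y))*(2*Y) = 2*Y*(Y + 1/(2*Y)))
((o(3) + 8)*45)*G(M) = ((-7/2 + 8)*45)*(1 + 2*7²) = ((9/2)*45)*(1 + 2*49) = 405*(1 + 98)/2 = (405/2)*99 = 40095/2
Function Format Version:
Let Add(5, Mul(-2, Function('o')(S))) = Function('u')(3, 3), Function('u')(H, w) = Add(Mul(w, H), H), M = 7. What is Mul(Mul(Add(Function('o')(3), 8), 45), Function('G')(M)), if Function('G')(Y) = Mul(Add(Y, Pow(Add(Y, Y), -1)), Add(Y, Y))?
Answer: Rational(40095, 2) ≈ 20048.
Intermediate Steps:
Function('u')(H, w) = Add(H, Mul(H, w)) (Function('u')(H, w) = Add(Mul(H, w), H) = Add(H, Mul(H, w)))
Function('o')(S) = Rational(-7, 2) (Function('o')(S) = Add(Rational(5, 2), Mul(Rational(-1, 2), Mul(3, Add(1, 3)))) = Add(Rational(5, 2), Mul(Rational(-1, 2), Mul(3, 4))) = Add(Rational(5, 2), Mul(Rational(-1, 2), 12)) = Add(Rational(5, 2), -6) = Rational(-7, 2))
Function('G')(Y) = Mul(2, Y, Add(Y, Mul(Rational(1, 2), Pow(Y, -1)))) (Function('G')(Y) = Mul(Add(Y, Pow(Mul(2, Y), -1)), Mul(2, Y)) = Mul(Add(Y, Mul(Rational(1, 2), Pow(Y, -1))), Mul(2, Y)) = Mul(2, Y, Add(Y, Mul(Rational(1, 2), Pow(Y, -1)))))
Mul(Mul(Add(Function('o')(3), 8), 45), Function('G')(M)) = Mul(Mul(Add(Rational(-7, 2), 8), 45), Add(1, Mul(2, Pow(7, 2)))) = Mul(Mul(Rational(9, 2), 45), Add(1, Mul(2, 49))) = Mul(Rational(405, 2), Add(1, 98)) = Mul(Rational(405, 2), 99) = Rational(40095, 2)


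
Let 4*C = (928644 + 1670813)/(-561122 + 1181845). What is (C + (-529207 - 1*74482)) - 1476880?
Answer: -5165825526091/2482892 ≈ -2.0806e+6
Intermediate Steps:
C = 2599457/2482892 (C = ((928644 + 1670813)/(-561122 + 1181845))/4 = (2599457/620723)/4 = (2599457*(1/620723))/4 = (1/4)*(2599457/620723) = 2599457/2482892 ≈ 1.0469)
(C + (-529207 - 1*74482)) - 1476880 = (2599457/2482892 + (-529207 - 1*74482)) - 1476880 = (2599457/2482892 + (-529207 - 74482)) - 1476880 = (2599457/2482892 - 603689) - 1476880 = -1498891989131/2482892 - 1476880 = -5165825526091/2482892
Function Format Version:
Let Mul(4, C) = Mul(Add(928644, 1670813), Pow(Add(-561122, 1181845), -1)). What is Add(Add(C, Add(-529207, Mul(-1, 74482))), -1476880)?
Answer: Rational(-5165825526091, 2482892) ≈ -2.0806e+6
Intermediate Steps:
C = Rational(2599457, 2482892) (C = Mul(Rational(1, 4), Mul(Add(928644, 1670813), Pow(Add(-561122, 1181845), -1))) = Mul(Rational(1, 4), Mul(2599457, Pow(620723, -1))) = Mul(Rational(1, 4), Mul(2599457, Rational(1, 620723))) = Mul(Rational(1, 4), Rational(2599457, 620723)) = Rational(2599457, 2482892) ≈ 1.0469)
Add(Add(C, Add(-529207, Mul(-1, 74482))), -1476880) = Add(Add(Rational(2599457, 2482892), Add(-529207, Mul(-1, 74482))), -1476880) = Add(Add(Rational(2599457, 2482892), Add(-529207, -74482)), -1476880) = Add(Add(Rational(2599457, 2482892), -603689), -1476880) = Add(Rational(-1498891989131, 2482892), -1476880) = Rational(-5165825526091, 2482892)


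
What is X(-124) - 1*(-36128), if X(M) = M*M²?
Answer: -1870496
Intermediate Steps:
X(M) = M³
X(-124) - 1*(-36128) = (-124)³ - 1*(-36128) = -1906624 + 36128 = -1870496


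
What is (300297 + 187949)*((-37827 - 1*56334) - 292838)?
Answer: -188950713754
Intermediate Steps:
(300297 + 187949)*((-37827 - 1*56334) - 292838) = 488246*((-37827 - 56334) - 292838) = 488246*(-94161 - 292838) = 488246*(-386999) = -188950713754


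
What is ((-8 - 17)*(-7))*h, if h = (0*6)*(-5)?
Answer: 0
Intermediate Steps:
h = 0 (h = 0*(-5) = 0)
((-8 - 17)*(-7))*h = ((-8 - 17)*(-7))*0 = -25*(-7)*0 = 175*0 = 0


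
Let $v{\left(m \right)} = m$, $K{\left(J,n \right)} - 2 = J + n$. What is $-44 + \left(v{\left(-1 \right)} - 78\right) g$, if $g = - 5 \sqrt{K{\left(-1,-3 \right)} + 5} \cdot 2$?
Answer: $-44 + 790 \sqrt{3} \approx 1324.3$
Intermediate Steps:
$K{\left(J,n \right)} = 2 + J + n$ ($K{\left(J,n \right)} = 2 + \left(J + n\right) = 2 + J + n$)
$g = - 10 \sqrt{3}$ ($g = - 5 \sqrt{\left(2 - 1 - 3\right) + 5} \cdot 2 = - 5 \sqrt{-2 + 5} \cdot 2 = - 5 \sqrt{3} \cdot 2 = - 10 \sqrt{3} \approx -17.32$)
$-44 + \left(v{\left(-1 \right)} - 78\right) g = -44 + \left(-1 - 78\right) \left(- 10 \sqrt{3}\right) = -44 - 79 \left(- 10 \sqrt{3}\right) = -44 + 790 \sqrt{3}$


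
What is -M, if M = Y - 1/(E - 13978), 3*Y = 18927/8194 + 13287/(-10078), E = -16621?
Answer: -208789023464/631709715017 ≈ -0.33051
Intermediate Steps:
Y = 6822719/20644783 (Y = (18927/8194 + 13287/(-10078))/3 = (18927*(1/8194) + 13287*(-1/10078))/3 = (18927/8194 - 13287/10078)/3 = (1/3)*(20468157/20644783) = 6822719/20644783 ≈ 0.33048)
M = 208789023464/631709715017 (M = 6822719/20644783 - 1/(-16621 - 13978) = 6822719/20644783 - 1/(-30599) = 6822719/20644783 - 1*(-1/30599) = 6822719/20644783 + 1/30599 = 208789023464/631709715017 ≈ 0.33051)
-M = -1*208789023464/631709715017 = -208789023464/631709715017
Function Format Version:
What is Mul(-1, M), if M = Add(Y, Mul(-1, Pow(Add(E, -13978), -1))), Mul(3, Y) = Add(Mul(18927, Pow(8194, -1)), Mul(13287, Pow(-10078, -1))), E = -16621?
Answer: Rational(-208789023464, 631709715017) ≈ -0.33051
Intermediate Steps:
Y = Rational(6822719, 20644783) (Y = Mul(Rational(1, 3), Add(Mul(18927, Pow(8194, -1)), Mul(13287, Pow(-10078, -1)))) = Mul(Rational(1, 3), Add(Mul(18927, Rational(1, 8194)), Mul(13287, Rational(-1, 10078)))) = Mul(Rational(1, 3), Add(Rational(18927, 8194), Rational(-13287, 10078))) = Mul(Rational(1, 3), Rational(20468157, 20644783)) = Rational(6822719, 20644783) ≈ 0.33048)
M = Rational(208789023464, 631709715017) (M = Add(Rational(6822719, 20644783), Mul(-1, Pow(Add(-16621, -13978), -1))) = Add(Rational(6822719, 20644783), Mul(-1, Pow(-30599, -1))) = Add(Rational(6822719, 20644783), Mul(-1, Rational(-1, 30599))) = Add(Rational(6822719, 20644783), Rational(1, 30599)) = Rational(208789023464, 631709715017) ≈ 0.33051)
Mul(-1, M) = Mul(-1, Rational(208789023464, 631709715017)) = Rational(-208789023464, 631709715017)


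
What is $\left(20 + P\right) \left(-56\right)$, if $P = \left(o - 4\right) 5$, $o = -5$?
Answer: $1400$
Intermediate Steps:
$P = -45$ ($P = \left(-5 - 4\right) 5 = \left(-9\right) 5 = -45$)
$\left(20 + P\right) \left(-56\right) = \left(20 - 45\right) \left(-56\right) = \left(-25\right) \left(-56\right) = 1400$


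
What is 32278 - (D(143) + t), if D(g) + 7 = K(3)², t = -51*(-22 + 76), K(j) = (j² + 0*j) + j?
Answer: 34895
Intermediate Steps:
K(j) = j + j² (K(j) = (j² + 0) + j = j² + j = j + j²)
t = -2754 (t = -51*54 = -2754)
D(g) = 137 (D(g) = -7 + (3*(1 + 3))² = -7 + (3*4)² = -7 + 12² = -7 + 144 = 137)
32278 - (D(143) + t) = 32278 - (137 - 2754) = 32278 - 1*(-2617) = 32278 + 2617 = 34895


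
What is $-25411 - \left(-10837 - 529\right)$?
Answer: $-14045$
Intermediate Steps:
$-25411 - \left(-10837 - 529\right) = -25411 - -11366 = -25411 + 11366 = -14045$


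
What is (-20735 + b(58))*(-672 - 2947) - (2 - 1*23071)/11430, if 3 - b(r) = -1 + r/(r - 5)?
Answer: 45452091383827/605790 ≈ 7.5030e+7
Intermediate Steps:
b(r) = 4 - r/(-5 + r) (b(r) = 3 - (-1 + r/(r - 5)) = 3 - (-1 + r/(-5 + r)) = 3 + (1 - r/(-5 + r)) = 4 - r/(-5 + r))
(-20735 + b(58))*(-672 - 2947) - (2 - 1*23071)/11430 = (-20735 + (-20 + 3*58)/(-5 + 58))*(-672 - 2947) - (2 - 1*23071)/11430 = (-20735 + (-20 + 174)/53)*(-3619) - (2 - 23071)/11430 = (-20735 + (1/53)*154)*(-3619) - (-23069)/11430 = (-20735 + 154/53)*(-3619) - 1*(-23069/11430) = -1098801/53*(-3619) + 23069/11430 = 3976560819/53 + 23069/11430 = 45452091383827/605790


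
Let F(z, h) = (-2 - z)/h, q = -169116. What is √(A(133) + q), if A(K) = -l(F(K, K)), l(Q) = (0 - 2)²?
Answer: 4*I*√10570 ≈ 411.24*I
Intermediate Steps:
F(z, h) = (-2 - z)/h
l(Q) = 4 (l(Q) = (-2)² = 4)
A(K) = -4 (A(K) = -1*4 = -4)
√(A(133) + q) = √(-4 - 169116) = √(-169120) = 4*I*√10570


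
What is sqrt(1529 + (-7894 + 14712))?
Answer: sqrt(8347) ≈ 91.362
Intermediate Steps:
sqrt(1529 + (-7894 + 14712)) = sqrt(1529 + 6818) = sqrt(8347)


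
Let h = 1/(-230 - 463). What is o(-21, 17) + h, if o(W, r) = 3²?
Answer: 6236/693 ≈ 8.9986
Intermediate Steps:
o(W, r) = 9
h = -1/693 (h = 1/(-693) = -1/693 ≈ -0.0014430)
o(-21, 17) + h = 9 - 1/693 = 6236/693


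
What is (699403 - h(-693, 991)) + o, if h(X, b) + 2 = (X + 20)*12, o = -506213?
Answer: 201268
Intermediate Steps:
h(X, b) = 238 + 12*X (h(X, b) = -2 + (X + 20)*12 = -2 + (20 + X)*12 = -2 + (240 + 12*X) = 238 + 12*X)
(699403 - h(-693, 991)) + o = (699403 - (238 + 12*(-693))) - 506213 = (699403 - (238 - 8316)) - 506213 = (699403 - 1*(-8078)) - 506213 = (699403 + 8078) - 506213 = 707481 - 506213 = 201268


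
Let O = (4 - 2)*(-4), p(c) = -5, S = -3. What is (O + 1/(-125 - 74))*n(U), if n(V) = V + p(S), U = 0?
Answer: 7965/199 ≈ 40.025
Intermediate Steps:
n(V) = -5 + V (n(V) = V - 5 = -5 + V)
O = -8 (O = 2*(-4) = -8)
(O + 1/(-125 - 74))*n(U) = (-8 + 1/(-125 - 74))*(-5 + 0) = (-8 + 1/(-199))*(-5) = (-8 - 1/199)*(-5) = -1593/199*(-5) = 7965/199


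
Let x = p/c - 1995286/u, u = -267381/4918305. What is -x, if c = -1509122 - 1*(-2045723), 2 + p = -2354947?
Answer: -585099233100656629/15941879109 ≈ -3.6702e+7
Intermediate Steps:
p = -2354949 (p = -2 - 2354947 = -2354949)
u = -89127/1639435 (u = -267381*1/4918305 = -89127/1639435 ≈ -0.054364)
c = 536601 (c = -1509122 + 2045723 = 536601)
x = 585099233100656629/15941879109 (x = -2354949/536601 - 1995286/(-89127/1639435) = -2354949*1/536601 - 1995286*(-1639435/89127) = -784983/178867 + 3271141703410/89127 = 585099233100656629/15941879109 ≈ 3.6702e+7)
-x = -1*585099233100656629/15941879109 = -585099233100656629/15941879109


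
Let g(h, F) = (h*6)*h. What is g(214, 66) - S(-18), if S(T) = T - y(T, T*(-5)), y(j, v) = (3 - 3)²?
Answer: 274794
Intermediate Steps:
y(j, v) = 0 (y(j, v) = 0² = 0)
S(T) = T (S(T) = T - 1*0 = T + 0 = T)
g(h, F) = 6*h² (g(h, F) = (6*h)*h = 6*h²)
g(214, 66) - S(-18) = 6*214² - 1*(-18) = 6*45796 + 18 = 274776 + 18 = 274794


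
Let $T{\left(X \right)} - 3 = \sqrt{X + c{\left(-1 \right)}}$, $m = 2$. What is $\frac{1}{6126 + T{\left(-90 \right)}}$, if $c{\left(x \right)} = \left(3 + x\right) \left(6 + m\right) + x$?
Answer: $\frac{2043}{12521572} - \frac{5 i \sqrt{3}}{37564716} \approx 0.00016316 - 2.3054 \cdot 10^{-7} i$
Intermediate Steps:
$c{\left(x \right)} = 24 + 9 x$ ($c{\left(x \right)} = \left(3 + x\right) \left(6 + 2\right) + x = \left(3 + x\right) 8 + x = \left(24 + 8 x\right) + x = 24 + 9 x$)
$T{\left(X \right)} = 3 + \sqrt{15 + X}$ ($T{\left(X \right)} = 3 + \sqrt{X + \left(24 + 9 \left(-1\right)\right)} = 3 + \sqrt{X + \left(24 - 9\right)} = 3 + \sqrt{X + 15} = 3 + \sqrt{15 + X}$)
$\frac{1}{6126 + T{\left(-90 \right)}} = \frac{1}{6126 + \left(3 + \sqrt{15 - 90}\right)} = \frac{1}{6126 + \left(3 + \sqrt{-75}\right)} = \frac{1}{6126 + \left(3 + 5 i \sqrt{3}\right)} = \frac{1}{6129 + 5 i \sqrt{3}}$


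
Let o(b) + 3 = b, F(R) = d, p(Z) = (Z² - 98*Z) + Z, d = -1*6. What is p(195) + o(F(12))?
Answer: 19101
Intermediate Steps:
d = -6
p(Z) = Z² - 97*Z
F(R) = -6
o(b) = -3 + b
p(195) + o(F(12)) = 195*(-97 + 195) + (-3 - 6) = 195*98 - 9 = 19110 - 9 = 19101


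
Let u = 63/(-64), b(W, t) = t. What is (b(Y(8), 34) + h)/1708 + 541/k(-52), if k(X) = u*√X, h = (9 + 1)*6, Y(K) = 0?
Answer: 47/854 + 17312*I*√13/819 ≈ 0.055035 + 76.214*I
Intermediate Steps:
u = -63/64 (u = 63*(-1/64) = -63/64 ≈ -0.98438)
h = 60 (h = 10*6 = 60)
k(X) = -63*√X/64
(b(Y(8), 34) + h)/1708 + 541/k(-52) = (34 + 60)/1708 + 541/((-63*I*√13/32)) = 94*(1/1708) + 541/((-63*I*√13/32)) = 47/854 + 541/((-63*I*√13/32)) = 47/854 + 541*(32*I*√13/819) = 47/854 + 17312*I*√13/819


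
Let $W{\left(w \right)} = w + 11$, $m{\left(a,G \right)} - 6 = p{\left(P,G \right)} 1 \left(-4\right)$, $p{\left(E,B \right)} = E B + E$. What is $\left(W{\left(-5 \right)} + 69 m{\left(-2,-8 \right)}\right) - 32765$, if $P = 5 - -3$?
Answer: $-16889$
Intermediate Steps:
$P = 8$ ($P = 5 + 3 = 8$)
$p{\left(E,B \right)} = E + B E$ ($p{\left(E,B \right)} = B E + E = E + B E$)
$m{\left(a,G \right)} = -26 - 32 G$ ($m{\left(a,G \right)} = 6 + 8 \left(1 + G\right) 1 \left(-4\right) = 6 + \left(8 + 8 G\right) 1 \left(-4\right) = 6 + \left(8 + 8 G\right) \left(-4\right) = 6 - \left(32 + 32 G\right) = -26 - 32 G$)
$W{\left(w \right)} = 11 + w$
$\left(W{\left(-5 \right)} + 69 m{\left(-2,-8 \right)}\right) - 32765 = \left(\left(11 - 5\right) + 69 \left(-26 - -256\right)\right) - 32765 = \left(6 + 69 \left(-26 + 256\right)\right) - 32765 = \left(6 + 69 \cdot 230\right) - 32765 = \left(6 + 15870\right) - 32765 = 15876 - 32765 = -16889$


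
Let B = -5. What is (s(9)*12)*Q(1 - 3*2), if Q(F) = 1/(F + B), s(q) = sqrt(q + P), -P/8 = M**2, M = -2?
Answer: -6*I*sqrt(23)/5 ≈ -5.755*I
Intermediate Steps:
P = -32 (P = -8*(-2)**2 = -8*4 = -32)
s(q) = sqrt(-32 + q) (s(q) = sqrt(q - 32) = sqrt(-32 + q))
Q(F) = 1/(-5 + F) (Q(F) = 1/(F - 5) = 1/(-5 + F))
(s(9)*12)*Q(1 - 3*2) = (sqrt(-32 + 9)*12)/(-5 + (1 - 3*2)) = (sqrt(-23)*12)/(-5 + (1 - 6)) = ((I*sqrt(23))*12)/(-5 - 5) = (12*I*sqrt(23))/(-10) = (12*I*sqrt(23))*(-1/10) = -6*I*sqrt(23)/5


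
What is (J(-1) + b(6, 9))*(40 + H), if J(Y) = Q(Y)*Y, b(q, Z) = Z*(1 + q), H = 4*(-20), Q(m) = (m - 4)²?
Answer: -1520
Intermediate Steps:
Q(m) = (-4 + m)²
H = -80
J(Y) = Y*(-4 + Y)² (J(Y) = (-4 + Y)²*Y = Y*(-4 + Y)²)
(J(-1) + b(6, 9))*(40 + H) = (-(-4 - 1)² + 9*(1 + 6))*(40 - 80) = (-1*(-5)² + 9*7)*(-40) = (-1*25 + 63)*(-40) = (-25 + 63)*(-40) = 38*(-40) = -1520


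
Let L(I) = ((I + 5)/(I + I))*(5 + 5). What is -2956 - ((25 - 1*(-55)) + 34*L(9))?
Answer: -29704/9 ≈ -3300.4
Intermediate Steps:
L(I) = 5*(5 + I)/I (L(I) = ((5 + I)/((2*I)))*10 = ((5 + I)*(1/(2*I)))*10 = ((5 + I)/(2*I))*10 = 5*(5 + I)/I)
-2956 - ((25 - 1*(-55)) + 34*L(9)) = -2956 - ((25 - 1*(-55)) + 34*(5 + 25/9)) = -2956 - ((25 + 55) + 34*(5 + 25*(⅑))) = -2956 - (80 + 34*(5 + 25/9)) = -2956 - (80 + 34*(70/9)) = -2956 - (80 + 2380/9) = -2956 - 1*3100/9 = -2956 - 3100/9 = -29704/9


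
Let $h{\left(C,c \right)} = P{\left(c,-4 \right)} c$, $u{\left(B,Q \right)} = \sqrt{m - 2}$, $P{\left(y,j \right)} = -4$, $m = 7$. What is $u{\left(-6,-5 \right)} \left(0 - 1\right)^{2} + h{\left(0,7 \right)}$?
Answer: $-28 + \sqrt{5} \approx -25.764$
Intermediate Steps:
$u{\left(B,Q \right)} = \sqrt{5}$ ($u{\left(B,Q \right)} = \sqrt{7 - 2} = \sqrt{5}$)
$h{\left(C,c \right)} = - 4 c$
$u{\left(-6,-5 \right)} \left(0 - 1\right)^{2} + h{\left(0,7 \right)} = \sqrt{5} \left(0 - 1\right)^{2} - 28 = \sqrt{5} \left(-1\right)^{2} - 28 = \sqrt{5} \cdot 1 - 28 = \sqrt{5} - 28 = -28 + \sqrt{5}$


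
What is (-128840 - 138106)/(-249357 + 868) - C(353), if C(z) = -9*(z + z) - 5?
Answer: 1580408497/248489 ≈ 6360.1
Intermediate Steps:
C(z) = -5 - 18*z (C(z) = -18*z - 5 = -5 - 18*z)
(-128840 - 138106)/(-249357 + 868) - C(353) = (-128840 - 138106)/(-249357 + 868) - (-5 - 18*353) = -266946/(-248489) - (-5 - 6354) = -266946*(-1/248489) - 1*(-6359) = 266946/248489 + 6359 = 1580408497/248489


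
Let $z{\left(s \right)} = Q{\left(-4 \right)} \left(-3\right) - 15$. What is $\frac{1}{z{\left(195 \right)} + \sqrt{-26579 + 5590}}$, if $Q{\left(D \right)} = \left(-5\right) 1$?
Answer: $- \frac{i \sqrt{20989}}{20989} \approx - 0.0069025 i$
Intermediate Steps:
$Q{\left(D \right)} = -5$
$z{\left(s \right)} = 0$ ($z{\left(s \right)} = \left(-5\right) \left(-3\right) - 15 = 15 - 15 = 0$)
$\frac{1}{z{\left(195 \right)} + \sqrt{-26579 + 5590}} = \frac{1}{0 + \sqrt{-26579 + 5590}} = \frac{1}{0 + \sqrt{-20989}} = \frac{1}{0 + i \sqrt{20989}} = \frac{1}{i \sqrt{20989}} = - \frac{i \sqrt{20989}}{20989}$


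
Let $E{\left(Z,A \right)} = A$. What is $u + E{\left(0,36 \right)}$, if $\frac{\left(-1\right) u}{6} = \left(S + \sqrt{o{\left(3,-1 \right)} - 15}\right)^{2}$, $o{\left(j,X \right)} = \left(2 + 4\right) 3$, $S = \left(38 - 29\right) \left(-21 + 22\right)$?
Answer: $-468 - 108 \sqrt{3} \approx -655.06$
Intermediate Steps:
$S = 9$ ($S = 9 \cdot 1 = 9$)
$o{\left(j,X \right)} = 18$ ($o{\left(j,X \right)} = 6 \cdot 3 = 18$)
$u = - 6 \left(9 + \sqrt{3}\right)^{2}$ ($u = - 6 \left(9 + \sqrt{18 - 15}\right)^{2} = - 6 \left(9 + \sqrt{3}\right)^{2} \approx -691.06$)
$u + E{\left(0,36 \right)} = \left(-504 - 108 \sqrt{3}\right) + 36 = -468 - 108 \sqrt{3}$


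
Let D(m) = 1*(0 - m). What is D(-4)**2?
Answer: 16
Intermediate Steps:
D(m) = -m (D(m) = 1*(-m) = -m)
D(-4)**2 = (-1*(-4))**2 = 4**2 = 16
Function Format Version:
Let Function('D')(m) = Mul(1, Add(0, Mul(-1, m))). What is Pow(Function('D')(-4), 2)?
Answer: 16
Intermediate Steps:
Function('D')(m) = Mul(-1, m) (Function('D')(m) = Mul(1, Mul(-1, m)) = Mul(-1, m))
Pow(Function('D')(-4), 2) = Pow(Mul(-1, -4), 2) = Pow(4, 2) = 16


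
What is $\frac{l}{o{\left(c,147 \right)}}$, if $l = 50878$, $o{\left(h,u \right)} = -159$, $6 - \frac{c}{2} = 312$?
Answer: $- \frac{50878}{159} \approx -319.99$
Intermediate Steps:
$c = -612$ ($c = 12 - 624 = -612$)
$\frac{l}{o{\left(c,147 \right)}} = \frac{50878}{-159} = 50878 \left(- \frac{1}{159}\right) = - \frac{50878}{159}$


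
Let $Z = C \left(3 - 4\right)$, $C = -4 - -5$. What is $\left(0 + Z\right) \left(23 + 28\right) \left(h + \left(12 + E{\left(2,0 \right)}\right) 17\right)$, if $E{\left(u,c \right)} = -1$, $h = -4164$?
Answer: $202827$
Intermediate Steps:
$C = 1$ ($C = -4 + 5 = 1$)
$Z = -1$ ($Z = 1 \left(3 - 4\right) = 1 \left(-1\right) = -1$)
$\left(0 + Z\right) \left(23 + 28\right) \left(h + \left(12 + E{\left(2,0 \right)}\right) 17\right) = \left(0 - 1\right) \left(23 + 28\right) \left(-4164 + \left(12 - 1\right) 17\right) = \left(-1\right) 51 \left(-4164 + 11 \cdot 17\right) = - 51 \left(-4164 + 187\right) = \left(-51\right) \left(-3977\right) = 202827$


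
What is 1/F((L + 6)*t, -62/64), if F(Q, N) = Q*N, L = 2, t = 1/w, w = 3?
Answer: -12/31 ≈ -0.38710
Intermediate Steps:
t = 1/3 ≈ 0.33333
F(Q, N) = N*Q
1/F((L + 6)*t, -62/64) = 1/((-62/64)*((2 + 6)*(1/3))) = 1/((-62*1/64)*(8*(1/3))) = 1/(-31/32*8/3) = 1/(-31/12) = -12/31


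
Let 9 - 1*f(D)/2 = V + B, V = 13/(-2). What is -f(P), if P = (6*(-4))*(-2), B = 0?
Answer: -31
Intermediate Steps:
V = -13/2 (V = 13*(-½) = -13/2 ≈ -6.5000)
P = 48 (P = -24*(-2) = 48)
f(D) = 31 (f(D) = 18 - 2*(-13/2 + 0) = 18 - 2*(-13/2) = 18 + 13 = 31)
-f(P) = -1*31 = -31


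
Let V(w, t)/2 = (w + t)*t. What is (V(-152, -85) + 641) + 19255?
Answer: 60186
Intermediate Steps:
V(w, t) = 2*t*(t + w) (V(w, t) = 2*((w + t)*t) = 2*((t + w)*t) = 2*(t*(t + w)) = 2*t*(t + w))
(V(-152, -85) + 641) + 19255 = (2*(-85)*(-85 - 152) + 641) + 19255 = (2*(-85)*(-237) + 641) + 19255 = (40290 + 641) + 19255 = 40931 + 19255 = 60186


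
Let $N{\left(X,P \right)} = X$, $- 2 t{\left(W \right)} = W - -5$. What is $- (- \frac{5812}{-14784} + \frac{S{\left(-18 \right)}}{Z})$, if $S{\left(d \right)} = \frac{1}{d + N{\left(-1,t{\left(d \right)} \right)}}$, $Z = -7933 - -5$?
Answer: $- \frac{27358999}{69591984} \approx -0.39313$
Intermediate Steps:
$Z = -7928$ ($Z = -7933 + 5 = -7928$)
$t{\left(W \right)} = - \frac{5}{2} - \frac{W}{2}$ ($t{\left(W \right)} = - \frac{W - -5}{2} = - \frac{W + 5}{2} = - \frac{5 + W}{2} = - \frac{5}{2} - \frac{W}{2}$)
$S{\left(d \right)} = \frac{1}{-1 + d}$ ($S{\left(d \right)} = \frac{1}{d - 1} = \frac{1}{-1 + d}$)
$- (- \frac{5812}{-14784} + \frac{S{\left(-18 \right)}}{Z}) = - (- \frac{5812}{-14784} + \frac{1}{\left(-1 - 18\right) \left(-7928\right)}) = - (\left(-5812\right) \left(- \frac{1}{14784}\right) + \frac{1}{-19} \left(- \frac{1}{7928}\right)) = - (\frac{1453}{3696} - - \frac{1}{150632}) = - (\frac{1453}{3696} + \frac{1}{150632}) = \left(-1\right) \frac{27358999}{69591984} = - \frac{27358999}{69591984}$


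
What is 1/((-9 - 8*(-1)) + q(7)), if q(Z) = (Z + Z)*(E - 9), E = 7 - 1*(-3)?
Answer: 1/13 ≈ 0.076923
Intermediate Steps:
E = 10 (E = 7 + 3 = 10)
q(Z) = 2*Z (q(Z) = (Z + Z)*(10 - 9) = (2*Z)*1 = 2*Z)
1/((-9 - 8*(-1)) + q(7)) = 1/((-9 - 8*(-1)) + 2*7) = 1/((-9 + 8) + 14) = 1/(-1 + 14) = 1/13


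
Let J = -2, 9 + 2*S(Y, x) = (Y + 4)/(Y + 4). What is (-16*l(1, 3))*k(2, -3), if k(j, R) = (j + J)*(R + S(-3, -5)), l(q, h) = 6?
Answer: 0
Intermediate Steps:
S(Y, x) = -4 (S(Y, x) = -9/2 + ((Y + 4)/(Y + 4))/2 = -9/2 + ((4 + Y)/(4 + Y))/2 = -9/2 + (½)*1 = -9/2 + ½ = -4)
k(j, R) = (-4 + R)*(-2 + j) (k(j, R) = (j - 2)*(R - 4) = (-2 + j)*(-4 + R) = (-4 + R)*(-2 + j))
(-16*l(1, 3))*k(2, -3) = (-16*6)*(8 - 4*2 - 2*(-3) - 3*2) = -96*(8 - 8 + 6 - 6) = -96*0 = 0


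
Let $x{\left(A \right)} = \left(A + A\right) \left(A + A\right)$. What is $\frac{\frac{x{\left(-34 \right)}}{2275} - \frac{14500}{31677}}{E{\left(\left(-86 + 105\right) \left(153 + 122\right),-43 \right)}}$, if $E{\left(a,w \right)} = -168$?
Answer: $- \frac{28371737}{3026737350} \approx -0.0093737$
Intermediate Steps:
$x{\left(A \right)} = 4 A^{2}$ ($x{\left(A \right)} = 2 A 2 A = 4 A^{2}$)
$\frac{\frac{x{\left(-34 \right)}}{2275} - \frac{14500}{31677}}{E{\left(\left(-86 + 105\right) \left(153 + 122\right),-43 \right)}} = \frac{\frac{4 \left(-34\right)^{2}}{2275} - \frac{14500}{31677}}{-168} = \left(4 \cdot 1156 \cdot \frac{1}{2275} - \frac{14500}{31677}\right) \left(- \frac{1}{168}\right) = \left(4624 \cdot \frac{1}{2275} - \frac{14500}{31677}\right) \left(- \frac{1}{168}\right) = \left(\frac{4624}{2275} - \frac{14500}{31677}\right) \left(- \frac{1}{168}\right) = \frac{113486948}{72065175} \left(- \frac{1}{168}\right) = - \frac{28371737}{3026737350}$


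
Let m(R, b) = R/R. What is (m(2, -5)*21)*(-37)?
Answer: -777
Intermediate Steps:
m(R, b) = 1
(m(2, -5)*21)*(-37) = (1*21)*(-37) = 21*(-37) = -777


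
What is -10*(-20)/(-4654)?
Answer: -100/2327 ≈ -0.042974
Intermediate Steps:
-10*(-20)/(-4654) = 200*(-1/4654) = -100/2327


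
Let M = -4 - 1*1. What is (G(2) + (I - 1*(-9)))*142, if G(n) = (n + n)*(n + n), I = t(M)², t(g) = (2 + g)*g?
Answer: 35500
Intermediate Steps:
M = -5 (M = -4 - 1 = -5)
t(g) = g*(2 + g)
I = 225 (I = (-5*(2 - 5))² = (-5*(-3))² = 15² = 225)
G(n) = 4*n² (G(n) = (2*n)*(2*n) = 4*n²)
(G(2) + (I - 1*(-9)))*142 = (4*2² + (225 - 1*(-9)))*142 = (4*4 + (225 + 9))*142 = (16 + 234)*142 = 250*142 = 35500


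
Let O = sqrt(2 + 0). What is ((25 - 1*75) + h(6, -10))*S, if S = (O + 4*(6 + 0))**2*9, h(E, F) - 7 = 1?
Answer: -218484 - 18144*sqrt(2) ≈ -2.4414e+5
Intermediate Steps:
O = sqrt(2) ≈ 1.4142
h(E, F) = 8 (h(E, F) = 7 + 1 = 8)
S = 9*(24 + sqrt(2))**2 (S = (sqrt(2) + 4*(6 + 0))**2*9 = (sqrt(2) + 4*6)**2*9 = (sqrt(2) + 24)**2*9 = (24 + sqrt(2))**2*9 = 9*(24 + sqrt(2))**2 ≈ 5812.9)
((25 - 1*75) + h(6, -10))*S = ((25 - 1*75) + 8)*(5202 + 432*sqrt(2)) = ((25 - 75) + 8)*(5202 + 432*sqrt(2)) = (-50 + 8)*(5202 + 432*sqrt(2)) = -42*(5202 + 432*sqrt(2)) = -218484 - 18144*sqrt(2)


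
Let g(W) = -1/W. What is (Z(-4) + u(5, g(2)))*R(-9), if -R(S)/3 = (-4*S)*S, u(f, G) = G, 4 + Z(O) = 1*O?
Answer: -8262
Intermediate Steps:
Z(O) = -4 + O (Z(O) = -4 + 1*O = -4 + O)
R(S) = 12*S² (R(S) = -3*(-4*S)*S = -(-12)*S² = 12*S²)
(Z(-4) + u(5, g(2)))*R(-9) = ((-4 - 4) - 1/2)*(12*(-9)²) = (-8 - 1*½)*(12*81) = (-8 - ½)*972 = -17/2*972 = -8262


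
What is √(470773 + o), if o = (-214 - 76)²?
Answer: √554873 ≈ 744.90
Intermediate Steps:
o = 84100 (o = (-290)² = 84100)
√(470773 + o) = √(470773 + 84100) = √554873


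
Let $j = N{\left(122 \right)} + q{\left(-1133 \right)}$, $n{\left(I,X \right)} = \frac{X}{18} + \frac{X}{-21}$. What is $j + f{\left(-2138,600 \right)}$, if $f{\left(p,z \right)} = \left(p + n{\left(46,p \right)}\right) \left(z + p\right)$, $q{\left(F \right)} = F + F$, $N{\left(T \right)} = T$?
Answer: $\frac{208668422}{63} \approx 3.3122 \cdot 10^{6}$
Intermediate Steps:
$n{\left(I,X \right)} = \frac{X}{126}$ ($n{\left(I,X \right)} = X \frac{1}{18} + X \left(- \frac{1}{21}\right) = \frac{X}{18} - \frac{X}{21} = \frac{X}{126}$)
$q{\left(F \right)} = 2 F$
$j = -2144$ ($j = 122 + 2 \left(-1133\right) = 122 - 2266 = -2144$)
$f{\left(p,z \right)} = \frac{127 p \left(p + z\right)}{126}$ ($f{\left(p,z \right)} = \left(p + \frac{p}{126}\right) \left(z + p\right) = \frac{127 p}{126} \left(p + z\right) = \frac{127 p \left(p + z\right)}{126}$)
$j + f{\left(-2138,600 \right)} = -2144 + \frac{127}{126} \left(-2138\right) \left(-2138 + 600\right) = -2144 + \frac{127}{126} \left(-2138\right) \left(-1538\right) = -2144 + \frac{208803494}{63} = \frac{208668422}{63}$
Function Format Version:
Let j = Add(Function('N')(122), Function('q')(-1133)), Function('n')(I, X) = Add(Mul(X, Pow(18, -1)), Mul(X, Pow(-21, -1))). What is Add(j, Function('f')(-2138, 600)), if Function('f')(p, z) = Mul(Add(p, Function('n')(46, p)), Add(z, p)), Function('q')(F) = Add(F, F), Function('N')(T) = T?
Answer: Rational(208668422, 63) ≈ 3.3122e+6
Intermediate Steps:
Function('n')(I, X) = Mul(Rational(1, 126), X) (Function('n')(I, X) = Add(Mul(X, Rational(1, 18)), Mul(X, Rational(-1, 21))) = Add(Mul(Rational(1, 18), X), Mul(Rational(-1, 21), X)) = Mul(Rational(1, 126), X))
Function('q')(F) = Mul(2, F)
j = -2144 (j = Add(122, Mul(2, -1133)) = Add(122, -2266) = -2144)
Function('f')(p, z) = Mul(Rational(127, 126), p, Add(p, z)) (Function('f')(p, z) = Mul(Add(p, Mul(Rational(1, 126), p)), Add(z, p)) = Mul(Mul(Rational(127, 126), p), Add(p, z)) = Mul(Rational(127, 126), p, Add(p, z)))
Add(j, Function('f')(-2138, 600)) = Add(-2144, Mul(Rational(127, 126), -2138, Add(-2138, 600))) = Add(-2144, Mul(Rational(127, 126), -2138, -1538)) = Add(-2144, Rational(208803494, 63)) = Rational(208668422, 63)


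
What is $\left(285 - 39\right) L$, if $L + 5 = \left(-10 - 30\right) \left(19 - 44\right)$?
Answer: $244770$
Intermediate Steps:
$L = 995$ ($L = -5 + \left(-10 - 30\right) \left(19 - 44\right) = -5 - -1000 = -5 + 1000 = 995$)
$\left(285 - 39\right) L = \left(285 - 39\right) 995 = 246 \cdot 995 = 244770$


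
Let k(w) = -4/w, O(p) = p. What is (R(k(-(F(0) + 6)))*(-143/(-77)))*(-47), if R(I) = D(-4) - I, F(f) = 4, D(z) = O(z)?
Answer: 13442/35 ≈ 384.06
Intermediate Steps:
D(z) = z
R(I) = -4 - I
(R(k(-(F(0) + 6)))*(-143/(-77)))*(-47) = ((-4 - (-4)/((-(4 + 6))))*(-143/(-77)))*(-47) = ((-4 - (-4)/((-1*10)))*(-143*(-1/77)))*(-47) = ((-4 - (-4)/(-10))*(13/7))*(-47) = ((-4 - (-4)*(-1)/10)*(13/7))*(-47) = ((-4 - 1*⅖)*(13/7))*(-47) = ((-4 - ⅖)*(13/7))*(-47) = -22/5*13/7*(-47) = -286/35*(-47) = 13442/35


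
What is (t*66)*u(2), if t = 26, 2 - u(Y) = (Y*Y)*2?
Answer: -10296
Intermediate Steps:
u(Y) = 2 - 2*Y**2 (u(Y) = 2 - Y*Y*2 = 2 - Y**2*2 = 2 - 2*Y**2)
(t*66)*u(2) = (26*66)*(2 - 2*2**2) = 1716*(2 - 2*4) = 1716*(2 - 8) = 1716*(-6) = -10296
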